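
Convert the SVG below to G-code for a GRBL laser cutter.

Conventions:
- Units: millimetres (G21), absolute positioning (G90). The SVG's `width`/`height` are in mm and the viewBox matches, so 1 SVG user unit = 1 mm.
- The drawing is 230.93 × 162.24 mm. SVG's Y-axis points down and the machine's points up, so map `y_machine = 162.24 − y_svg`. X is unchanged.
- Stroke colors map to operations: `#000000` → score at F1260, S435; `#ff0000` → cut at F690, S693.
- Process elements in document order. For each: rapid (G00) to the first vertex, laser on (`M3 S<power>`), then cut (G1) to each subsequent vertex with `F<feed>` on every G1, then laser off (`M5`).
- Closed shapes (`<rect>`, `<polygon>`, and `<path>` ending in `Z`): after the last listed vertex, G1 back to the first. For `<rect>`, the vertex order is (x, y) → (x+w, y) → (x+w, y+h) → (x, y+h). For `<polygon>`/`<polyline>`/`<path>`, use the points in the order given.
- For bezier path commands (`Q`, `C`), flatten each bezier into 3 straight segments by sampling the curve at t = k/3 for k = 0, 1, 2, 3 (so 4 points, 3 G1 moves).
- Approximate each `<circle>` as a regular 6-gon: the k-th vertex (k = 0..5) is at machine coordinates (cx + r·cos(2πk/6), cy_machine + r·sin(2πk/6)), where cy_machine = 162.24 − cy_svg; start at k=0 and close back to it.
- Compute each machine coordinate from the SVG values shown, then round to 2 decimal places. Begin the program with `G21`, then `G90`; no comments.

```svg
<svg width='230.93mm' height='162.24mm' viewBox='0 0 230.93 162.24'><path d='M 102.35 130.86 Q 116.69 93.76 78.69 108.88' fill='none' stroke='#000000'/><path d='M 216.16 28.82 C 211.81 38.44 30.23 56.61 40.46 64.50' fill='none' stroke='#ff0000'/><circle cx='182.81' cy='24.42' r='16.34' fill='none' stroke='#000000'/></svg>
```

G21
G90
G00 X102.35 Y31.38
M3 S435
G1 X106.09 Y50.31 F1260
G1 X98.21 Y57.64 F1260
G1 X78.69 Y53.36 F1260
M5
G00 X216.16 Y133.42
M3 S693
G1 X166.40 Y121.65 F690
G1 X80.50 Y108.36 F690
G1 X40.46 Y97.74 F690
M5
G00 X199.15 Y137.82
M3 S435
G1 X190.98 Y151.97 F1260
G1 X174.64 Y151.97 F1260
G1 X166.47 Y137.82 F1260
G1 X174.64 Y123.67 F1260
G1 X190.98 Y123.67 F1260
G1 X199.15 Y137.82 F1260
M5

Since the viewBox matches the mm dimensions, user units are millimetres directly. The only transform is the Y-flip y_m = 162.24 − y_svg.

Shape 1 is a quadratic bezier drawn with `<path>`. Its stroke #000000 means score at S435, F1260. After flipping Y the toolpath is (102.35,31.38) → (106.09,50.31) → (98.21,57.64) → (78.69,53.36).

Shape 2 is a cubic bezier drawn with `<path>`. Its stroke #ff0000 means cut at S693, F690. After flipping Y the toolpath is (216.16,133.42) → (166.40,121.65) → (80.50,108.36) → (40.46,97.74).

Shape 3 is a circle drawn with `<circle>`. Its stroke #000000 means score at S435, F1260. After flipping Y the toolpath is (199.15,137.82) → (190.98,151.97) → (174.64,151.97) → (166.47,137.82) → (174.64,123.67) → (190.98,123.67) → (199.15,137.82), returning to the start.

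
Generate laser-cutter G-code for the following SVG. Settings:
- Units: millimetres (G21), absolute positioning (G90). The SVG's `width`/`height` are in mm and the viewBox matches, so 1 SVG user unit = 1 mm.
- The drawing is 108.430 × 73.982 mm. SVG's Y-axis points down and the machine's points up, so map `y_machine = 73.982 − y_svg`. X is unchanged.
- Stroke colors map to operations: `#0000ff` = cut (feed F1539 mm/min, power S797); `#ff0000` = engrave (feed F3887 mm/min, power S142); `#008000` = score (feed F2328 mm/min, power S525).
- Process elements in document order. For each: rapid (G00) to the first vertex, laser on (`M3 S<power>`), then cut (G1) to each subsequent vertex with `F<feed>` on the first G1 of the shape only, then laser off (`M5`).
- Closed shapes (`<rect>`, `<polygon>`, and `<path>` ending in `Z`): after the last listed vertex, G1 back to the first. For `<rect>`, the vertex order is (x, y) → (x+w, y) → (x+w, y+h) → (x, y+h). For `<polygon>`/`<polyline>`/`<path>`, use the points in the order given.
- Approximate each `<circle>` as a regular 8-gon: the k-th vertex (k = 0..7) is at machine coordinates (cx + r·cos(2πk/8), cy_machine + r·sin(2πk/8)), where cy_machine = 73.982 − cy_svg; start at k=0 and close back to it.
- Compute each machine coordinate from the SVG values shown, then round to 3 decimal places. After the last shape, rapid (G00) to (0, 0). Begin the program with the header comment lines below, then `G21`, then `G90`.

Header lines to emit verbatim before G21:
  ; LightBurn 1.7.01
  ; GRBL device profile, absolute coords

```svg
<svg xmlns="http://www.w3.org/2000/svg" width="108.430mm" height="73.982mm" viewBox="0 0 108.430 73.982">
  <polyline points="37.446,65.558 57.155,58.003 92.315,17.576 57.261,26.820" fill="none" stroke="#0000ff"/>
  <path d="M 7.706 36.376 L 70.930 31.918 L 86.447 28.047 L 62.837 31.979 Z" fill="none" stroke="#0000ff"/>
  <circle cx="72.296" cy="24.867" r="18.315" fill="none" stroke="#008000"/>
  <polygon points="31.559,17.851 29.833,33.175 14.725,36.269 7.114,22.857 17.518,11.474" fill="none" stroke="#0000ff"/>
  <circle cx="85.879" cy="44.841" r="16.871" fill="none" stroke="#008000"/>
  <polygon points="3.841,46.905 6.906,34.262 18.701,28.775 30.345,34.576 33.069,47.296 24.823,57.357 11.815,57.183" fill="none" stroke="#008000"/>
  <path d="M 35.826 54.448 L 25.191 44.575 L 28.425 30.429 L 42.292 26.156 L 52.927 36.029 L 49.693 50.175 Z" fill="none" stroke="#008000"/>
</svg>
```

; LightBurn 1.7.01
; GRBL device profile, absolute coords
G21
G90
G00 X37.446 Y8.424
M3 S797
G1 X57.155 Y15.979 F1539
G1 X92.315 Y56.406
G1 X57.261 Y47.162
M5
G00 X7.706 Y37.606
M3 S797
G1 X70.930 Y42.064 F1539
G1 X86.447 Y45.935
G1 X62.837 Y42.003
G1 X7.706 Y37.606
M5
G00 X90.611 Y49.115
M3 S525
G1 X85.247 Y62.066 F2328
G1 X72.296 Y67.430
G1 X59.345 Y62.066
G1 X53.981 Y49.115
G1 X59.345 Y36.164
G1 X72.296 Y30.800
G1 X85.247 Y36.164
G1 X90.611 Y49.115
M5
G00 X31.559 Y56.131
M3 S797
G1 X29.833 Y40.807 F1539
G1 X14.725 Y37.713
G1 X7.114 Y51.125
G1 X17.518 Y62.508
G1 X31.559 Y56.131
M5
G00 X102.750 Y29.141
M3 S525
G1 X97.809 Y41.071 F2328
G1 X85.879 Y46.012
G1 X73.949 Y41.071
G1 X69.008 Y29.141
G1 X73.949 Y17.211
G1 X85.879 Y12.270
G1 X97.809 Y17.211
G1 X102.750 Y29.141
M5
G00 X3.841 Y27.077
M3 S525
G1 X6.906 Y39.720 F2328
G1 X18.701 Y45.207
G1 X30.345 Y39.406
G1 X33.069 Y26.686
G1 X24.823 Y16.625
G1 X11.815 Y16.799
G1 X3.841 Y27.077
M5
G00 X35.826 Y19.534
M3 S525
G1 X25.191 Y29.407 F2328
G1 X28.425 Y43.553
G1 X42.292 Y47.826
G1 X52.927 Y37.953
G1 X49.693 Y23.807
G1 X35.826 Y19.534
M5
G00 X0.000 Y0.000

Since the viewBox matches the mm dimensions, user units are millimetres directly. The only transform is the Y-flip y_m = 73.982 − y_svg.

Shape 1 is a open polyline drawn with `<polyline>`. Its stroke #0000ff means cut at S797, F1539. After flipping Y the toolpath is (37.446,8.424) → (57.155,15.979) → (92.315,56.406) → (57.261,47.162).

Shape 2 is a closed polygon drawn with `<path>`. Its stroke #0000ff means cut at S797, F1539. After flipping Y the toolpath is (7.706,37.606) → (70.930,42.064) → (86.447,45.935) → (62.837,42.003) → (7.706,37.606), returning to the start.

Shape 3 is a circle drawn with `<circle>`. Its stroke #008000 means score at S525, F2328. After flipping Y the toolpath is (90.611,49.115) → (85.247,62.066) → (72.296,67.430) → (59.345,62.066) → (53.981,49.115) → (59.345,36.164) → (72.296,30.800) → (85.247,36.164) → (90.611,49.115), returning to the start.

Shape 4 is a regular polygon drawn with `<polygon>`. Its stroke #0000ff means cut at S797, F1539. After flipping Y the toolpath is (31.559,56.131) → (29.833,40.807) → (14.725,37.713) → (7.114,51.125) → (17.518,62.508) → (31.559,56.131), returning to the start.

Shape 5 is a circle drawn with `<circle>`. Its stroke #008000 means score at S525, F2328. After flipping Y the toolpath is (102.750,29.141) → (97.809,41.071) → (85.879,46.012) → (73.949,41.071) → (69.008,29.141) → (73.949,17.211) → (85.879,12.270) → (97.809,17.211) → (102.750,29.141), returning to the start.

Shape 6 is a regular polygon drawn with `<polygon>`. Its stroke #008000 means score at S525, F2328. After flipping Y the toolpath is (3.841,27.077) → (6.906,39.720) → (18.701,45.207) → (30.345,39.406) → (33.069,26.686) → (24.823,16.625) → (11.815,16.799) → (3.841,27.077), returning to the start.

Shape 7 is a regular polygon drawn with `<path>`. Its stroke #008000 means score at S525, F2328. After flipping Y the toolpath is (35.826,19.534) → (25.191,29.407) → (28.425,43.553) → (42.292,47.826) → (52.927,37.953) → (49.693,23.807) → (35.826,19.534), returning to the start.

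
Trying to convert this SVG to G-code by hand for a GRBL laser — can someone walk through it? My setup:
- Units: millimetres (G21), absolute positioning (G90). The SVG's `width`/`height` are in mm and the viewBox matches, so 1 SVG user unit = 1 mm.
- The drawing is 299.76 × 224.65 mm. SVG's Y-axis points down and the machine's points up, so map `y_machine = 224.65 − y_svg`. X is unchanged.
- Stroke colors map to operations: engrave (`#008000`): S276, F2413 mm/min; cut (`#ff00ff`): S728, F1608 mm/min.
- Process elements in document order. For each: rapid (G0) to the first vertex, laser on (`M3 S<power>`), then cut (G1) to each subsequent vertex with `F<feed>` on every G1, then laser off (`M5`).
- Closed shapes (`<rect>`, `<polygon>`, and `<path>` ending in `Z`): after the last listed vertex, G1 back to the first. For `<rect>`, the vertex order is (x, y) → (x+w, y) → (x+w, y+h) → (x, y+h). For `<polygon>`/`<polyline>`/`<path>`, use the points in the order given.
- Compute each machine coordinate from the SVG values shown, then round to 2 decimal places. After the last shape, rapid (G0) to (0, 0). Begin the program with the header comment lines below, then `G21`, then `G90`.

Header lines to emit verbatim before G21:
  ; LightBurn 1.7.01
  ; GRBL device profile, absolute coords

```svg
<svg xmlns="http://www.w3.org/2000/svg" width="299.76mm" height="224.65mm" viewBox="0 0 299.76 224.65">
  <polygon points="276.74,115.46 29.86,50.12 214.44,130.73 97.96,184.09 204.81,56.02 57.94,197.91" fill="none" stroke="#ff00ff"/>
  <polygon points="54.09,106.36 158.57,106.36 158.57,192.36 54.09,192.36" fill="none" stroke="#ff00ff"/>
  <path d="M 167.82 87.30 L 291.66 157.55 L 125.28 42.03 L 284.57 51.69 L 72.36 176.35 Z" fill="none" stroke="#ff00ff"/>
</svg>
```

; LightBurn 1.7.01
; GRBL device profile, absolute coords
G21
G90
G0 X276.74 Y109.19
M3 S728
G1 X29.86 Y174.53 F1608
G1 X214.44 Y93.92 F1608
G1 X97.96 Y40.56 F1608
G1 X204.81 Y168.63 F1608
G1 X57.94 Y26.74 F1608
G1 X276.74 Y109.19 F1608
M5
G0 X54.09 Y118.29
M3 S728
G1 X158.57 Y118.29 F1608
G1 X158.57 Y32.29 F1608
G1 X54.09 Y32.29 F1608
G1 X54.09 Y118.29 F1608
M5
G0 X167.82 Y137.35
M3 S728
G1 X291.66 Y67.10 F1608
G1 X125.28 Y182.62 F1608
G1 X284.57 Y172.96 F1608
G1 X72.36 Y48.30 F1608
G1 X167.82 Y137.35 F1608
M5
G0 X0.00 Y0.00

Since the viewBox matches the mm dimensions, user units are millimetres directly. The only transform is the Y-flip y_m = 224.65 − y_svg.

Shape 1 is a closed polygon drawn with `<polygon>`. Its stroke #ff00ff means cut at S728, F1608. After flipping Y the toolpath is (276.74,109.19) → (29.86,174.53) → (214.44,93.92) → (97.96,40.56) → (204.81,168.63) → (57.94,26.74) → (276.74,109.19), returning to the start.

Shape 2 is a rectangle drawn with `<polygon>`. Its stroke #ff00ff means cut at S728, F1608. After flipping Y the toolpath is (54.09,118.29) → (158.57,118.29) → (158.57,32.29) → (54.09,32.29) → (54.09,118.29), returning to the start.

Shape 3 is a closed polygon drawn with `<path>`. Its stroke #ff00ff means cut at S728, F1608. After flipping Y the toolpath is (167.82,137.35) → (291.66,67.10) → (125.28,182.62) → (284.57,172.96) → (72.36,48.30) → (167.82,137.35), returning to the start.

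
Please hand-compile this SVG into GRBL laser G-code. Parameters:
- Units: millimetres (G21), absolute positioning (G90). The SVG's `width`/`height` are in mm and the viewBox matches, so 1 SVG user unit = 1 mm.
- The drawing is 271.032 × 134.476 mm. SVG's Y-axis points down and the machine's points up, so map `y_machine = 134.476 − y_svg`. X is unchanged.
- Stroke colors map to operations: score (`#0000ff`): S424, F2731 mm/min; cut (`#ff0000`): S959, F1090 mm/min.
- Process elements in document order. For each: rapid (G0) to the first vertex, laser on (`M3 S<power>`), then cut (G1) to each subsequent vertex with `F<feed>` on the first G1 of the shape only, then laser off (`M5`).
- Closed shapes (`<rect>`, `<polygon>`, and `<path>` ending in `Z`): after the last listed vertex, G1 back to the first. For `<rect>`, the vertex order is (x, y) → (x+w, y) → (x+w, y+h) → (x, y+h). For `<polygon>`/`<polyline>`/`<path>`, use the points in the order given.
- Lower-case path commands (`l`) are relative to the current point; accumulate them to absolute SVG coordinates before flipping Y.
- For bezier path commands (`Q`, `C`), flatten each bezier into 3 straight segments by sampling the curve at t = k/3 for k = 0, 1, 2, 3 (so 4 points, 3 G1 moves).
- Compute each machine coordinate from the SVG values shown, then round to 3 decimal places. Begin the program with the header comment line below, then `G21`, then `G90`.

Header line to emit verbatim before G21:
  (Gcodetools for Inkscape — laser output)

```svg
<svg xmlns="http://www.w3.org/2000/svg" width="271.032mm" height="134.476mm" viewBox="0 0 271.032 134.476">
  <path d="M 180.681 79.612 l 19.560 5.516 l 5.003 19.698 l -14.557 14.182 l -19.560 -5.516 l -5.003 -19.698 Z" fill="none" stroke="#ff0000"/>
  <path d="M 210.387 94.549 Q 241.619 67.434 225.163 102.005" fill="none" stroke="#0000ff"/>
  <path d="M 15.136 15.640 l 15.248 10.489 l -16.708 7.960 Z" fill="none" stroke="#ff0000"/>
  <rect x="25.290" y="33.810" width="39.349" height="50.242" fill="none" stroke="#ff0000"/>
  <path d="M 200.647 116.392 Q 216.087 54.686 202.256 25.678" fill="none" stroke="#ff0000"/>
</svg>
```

viewBox `0 0 271.032 134.476` with mm width/height → 1 unit = 1 mm. Flip: y_m = 134.476 − y_svg.

**Shape 1** — `<path>` regular polygon, stroke `#ff0000` → cut (S959, F1090). Machine vertices: (180.681,54.864) → (200.241,49.348) → (205.244,29.650) → (190.687,15.468) → (171.127,20.984) → (166.124,40.682) → (180.681,54.864). Closed: final G1 returns to the first vertex.

**Shape 2** — `<path>` quadratic bezier, stroke `#0000ff` → score (S424, F2731). Control points (SVG): P0=(210.387,94.549), P1=(241.619,67.434), P2=(225.163,102.005); sampled at t=k/3. Machine vertices: (210.387,39.927) → (225.910,51.150) → (230.835,48.664) → (225.163,32.471). Open path.

**Shape 3** — `<path>` regular polygon, stroke `#ff0000` → cut (S959, F1090). Machine vertices: (15.136,118.836) → (30.384,108.347) → (13.676,100.387) → (15.136,118.836). Closed: final G1 returns to the first vertex.

**Shape 4** — `<rect>` rectangle, stroke `#ff0000` → cut (S959, F1090). Machine vertices: (25.290,100.666) → (64.639,100.666) → (64.639,50.424) → (25.290,50.424) → (25.290,100.666). Closed: final G1 returns to the first vertex.

**Shape 5** — `<path>` quadratic bezier, stroke `#ff0000` → cut (S959, F1090). Control points (SVG): P0=(200.647,116.392), P1=(216.087,54.686), P2=(202.256,25.678); sampled at t=k/3. Machine vertices: (200.647,18.084) → (207.688,55.588) → (208.224,85.826) → (202.256,108.798). Open path.

(Gcodetools for Inkscape — laser output)
G21
G90
G0 X180.681 Y54.864
M3 S959
G1 X200.241 Y49.348 F1090
G1 X205.244 Y29.650
G1 X190.687 Y15.468
G1 X171.127 Y20.984
G1 X166.124 Y40.682
G1 X180.681 Y54.864
M5
G0 X210.387 Y39.927
M3 S424
G1 X225.910 Y51.150 F2731
G1 X230.835 Y48.664
G1 X225.163 Y32.471
M5
G0 X15.136 Y118.836
M3 S959
G1 X30.384 Y108.347 F1090
G1 X13.676 Y100.387
G1 X15.136 Y118.836
M5
G0 X25.290 Y100.666
M3 S959
G1 X64.639 Y100.666 F1090
G1 X64.639 Y50.424
G1 X25.290 Y50.424
G1 X25.290 Y100.666
M5
G0 X200.647 Y18.084
M3 S959
G1 X207.688 Y55.588 F1090
G1 X208.224 Y85.826
G1 X202.256 Y108.798
M5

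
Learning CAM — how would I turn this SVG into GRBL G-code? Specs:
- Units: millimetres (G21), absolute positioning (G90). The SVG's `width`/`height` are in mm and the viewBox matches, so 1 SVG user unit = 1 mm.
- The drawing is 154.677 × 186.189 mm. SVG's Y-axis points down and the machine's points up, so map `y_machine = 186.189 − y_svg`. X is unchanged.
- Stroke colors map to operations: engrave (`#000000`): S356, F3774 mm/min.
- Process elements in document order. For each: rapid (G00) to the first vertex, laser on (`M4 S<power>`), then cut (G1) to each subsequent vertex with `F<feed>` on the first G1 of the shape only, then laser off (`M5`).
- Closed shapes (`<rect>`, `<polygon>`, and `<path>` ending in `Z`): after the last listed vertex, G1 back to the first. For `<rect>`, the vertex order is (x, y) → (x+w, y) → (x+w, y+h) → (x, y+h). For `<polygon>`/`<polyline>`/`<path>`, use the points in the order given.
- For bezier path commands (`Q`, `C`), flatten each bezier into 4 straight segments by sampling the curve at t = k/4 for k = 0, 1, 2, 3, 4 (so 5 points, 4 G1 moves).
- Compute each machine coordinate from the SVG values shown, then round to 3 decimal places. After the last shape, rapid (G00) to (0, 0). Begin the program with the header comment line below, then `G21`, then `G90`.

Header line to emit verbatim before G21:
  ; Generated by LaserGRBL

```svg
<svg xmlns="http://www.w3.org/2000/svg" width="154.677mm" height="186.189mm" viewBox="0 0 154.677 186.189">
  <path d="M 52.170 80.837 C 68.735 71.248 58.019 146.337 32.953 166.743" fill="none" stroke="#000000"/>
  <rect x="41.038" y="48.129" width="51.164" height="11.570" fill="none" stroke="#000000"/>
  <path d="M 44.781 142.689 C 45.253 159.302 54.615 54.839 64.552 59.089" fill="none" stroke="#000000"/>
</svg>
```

Since the viewBox matches the mm dimensions, user units are millimetres directly. The only transform is the Y-flip y_m = 186.189 − y_svg.

Shape 1 is a cubic bezier drawn with `<path>`. Its stroke #000000 means engrave at S356, F3774. After flipping Y the toolpath is (52.170,105.352) → (59.681,98.844) → (58.173,73.647) → (48.860,42.826) → (32.953,19.446).

Shape 2 is a rectangle drawn with `<rect>`. Its stroke #000000 means engrave at S356, F3774. After flipping Y the toolpath is (41.038,138.060) → (92.202,138.060) → (92.202,126.490) → (41.038,126.490) → (41.038,138.060), returning to the start.

Shape 3 is a cubic bezier drawn with `<path>`. Its stroke #000000 means engrave at S356, F3774. After flipping Y the toolpath is (44.781,43.500) → (46.672,50.152) → (51.117,80.664) → (57.337,113.494) → (64.552,127.100).

; Generated by LaserGRBL
G21
G90
G00 X52.170 Y105.352
M4 S356
G1 X59.681 Y98.844 F3774
G1 X58.173 Y73.647
G1 X48.860 Y42.826
G1 X32.953 Y19.446
M5
G00 X41.038 Y138.060
M4 S356
G1 X92.202 Y138.060 F3774
G1 X92.202 Y126.490
G1 X41.038 Y126.490
G1 X41.038 Y138.060
M5
G00 X44.781 Y43.500
M4 S356
G1 X46.672 Y50.152 F3774
G1 X51.117 Y80.664
G1 X57.337 Y113.494
G1 X64.552 Y127.100
M5
G00 X0.000 Y0.000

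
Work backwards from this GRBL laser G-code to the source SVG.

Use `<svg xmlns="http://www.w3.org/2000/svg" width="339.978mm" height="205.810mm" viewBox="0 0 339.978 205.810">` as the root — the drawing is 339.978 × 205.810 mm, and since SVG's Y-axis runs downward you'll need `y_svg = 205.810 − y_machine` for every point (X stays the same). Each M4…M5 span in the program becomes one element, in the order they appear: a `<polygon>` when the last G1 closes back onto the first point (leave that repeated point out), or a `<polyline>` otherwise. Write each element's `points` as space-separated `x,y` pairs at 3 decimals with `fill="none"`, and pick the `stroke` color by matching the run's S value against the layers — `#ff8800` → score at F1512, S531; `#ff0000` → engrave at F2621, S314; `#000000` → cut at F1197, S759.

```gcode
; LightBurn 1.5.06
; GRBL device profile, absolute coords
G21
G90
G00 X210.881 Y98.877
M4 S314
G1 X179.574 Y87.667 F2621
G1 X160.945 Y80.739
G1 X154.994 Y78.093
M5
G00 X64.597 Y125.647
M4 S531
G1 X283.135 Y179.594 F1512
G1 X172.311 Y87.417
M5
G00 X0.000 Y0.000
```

Machine Y-up, SVG Y-down with viewBox height 205.810, so y_svg = 205.810 − y_machine; X carries over.

Run 1: power S314 maps to stroke `#ff0000` (engrave). The run is open, so emit a `<polyline>` with points (Y-flipped): 210.881,106.933 179.574,118.143 160.945,125.071 154.994,127.717.

Run 2: S531 ⇒ score layer `#ff8800`. The run is open, so emit a `<polyline>` with points (Y-flipped): 64.597,80.163 283.135,26.216 172.311,118.393.

<svg xmlns="http://www.w3.org/2000/svg" width="339.978mm" height="205.810mm" viewBox="0 0 339.978 205.810">
  <polyline points="210.881,106.933 179.574,118.143 160.945,125.071 154.994,127.717" fill="none" stroke="#ff0000"/>
  <polyline points="64.597,80.163 283.135,26.216 172.311,118.393" fill="none" stroke="#ff8800"/>
</svg>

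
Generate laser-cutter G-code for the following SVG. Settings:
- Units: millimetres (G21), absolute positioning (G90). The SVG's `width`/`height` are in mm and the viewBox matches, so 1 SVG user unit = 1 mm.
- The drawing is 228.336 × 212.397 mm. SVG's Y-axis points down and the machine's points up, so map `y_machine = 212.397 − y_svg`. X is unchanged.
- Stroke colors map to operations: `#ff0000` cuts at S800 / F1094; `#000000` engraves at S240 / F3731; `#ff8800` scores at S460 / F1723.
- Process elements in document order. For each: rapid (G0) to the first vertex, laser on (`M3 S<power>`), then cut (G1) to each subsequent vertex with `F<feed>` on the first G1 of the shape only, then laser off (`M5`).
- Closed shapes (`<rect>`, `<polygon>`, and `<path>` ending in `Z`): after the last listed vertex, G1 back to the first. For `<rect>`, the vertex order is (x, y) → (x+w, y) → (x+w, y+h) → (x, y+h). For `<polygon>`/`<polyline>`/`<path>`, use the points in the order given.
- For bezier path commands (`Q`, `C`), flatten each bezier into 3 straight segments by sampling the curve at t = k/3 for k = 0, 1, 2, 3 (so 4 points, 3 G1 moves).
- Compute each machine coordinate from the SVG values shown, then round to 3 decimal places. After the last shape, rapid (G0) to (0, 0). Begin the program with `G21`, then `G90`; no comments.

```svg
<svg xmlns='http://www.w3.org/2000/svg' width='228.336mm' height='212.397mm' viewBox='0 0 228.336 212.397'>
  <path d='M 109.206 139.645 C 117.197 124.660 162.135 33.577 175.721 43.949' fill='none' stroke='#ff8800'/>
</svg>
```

viewBox `0 0 228.336 212.397` with mm width/height → 1 unit = 1 mm. Flip: y_m = 212.397 − y_svg.

**Shape 1** — `<path>` cubic bezier, stroke `#ff8800` → score (S460, F1723). Control points (SVG): P0=(109.206,139.645), P1=(117.197,124.660), P2=(162.135,33.577), P3=(175.721,43.949); sampled at t=k/3. Machine vertices: (109.206,72.752) → (126.983,106.527) → (154.214,151.578) → (175.721,168.448). Open path.

G21
G90
G0 X109.206 Y72.752
M3 S460
G1 X126.983 Y106.527 F1723
G1 X154.214 Y151.578
G1 X175.721 Y168.448
M5
G0 X0.000 Y0.000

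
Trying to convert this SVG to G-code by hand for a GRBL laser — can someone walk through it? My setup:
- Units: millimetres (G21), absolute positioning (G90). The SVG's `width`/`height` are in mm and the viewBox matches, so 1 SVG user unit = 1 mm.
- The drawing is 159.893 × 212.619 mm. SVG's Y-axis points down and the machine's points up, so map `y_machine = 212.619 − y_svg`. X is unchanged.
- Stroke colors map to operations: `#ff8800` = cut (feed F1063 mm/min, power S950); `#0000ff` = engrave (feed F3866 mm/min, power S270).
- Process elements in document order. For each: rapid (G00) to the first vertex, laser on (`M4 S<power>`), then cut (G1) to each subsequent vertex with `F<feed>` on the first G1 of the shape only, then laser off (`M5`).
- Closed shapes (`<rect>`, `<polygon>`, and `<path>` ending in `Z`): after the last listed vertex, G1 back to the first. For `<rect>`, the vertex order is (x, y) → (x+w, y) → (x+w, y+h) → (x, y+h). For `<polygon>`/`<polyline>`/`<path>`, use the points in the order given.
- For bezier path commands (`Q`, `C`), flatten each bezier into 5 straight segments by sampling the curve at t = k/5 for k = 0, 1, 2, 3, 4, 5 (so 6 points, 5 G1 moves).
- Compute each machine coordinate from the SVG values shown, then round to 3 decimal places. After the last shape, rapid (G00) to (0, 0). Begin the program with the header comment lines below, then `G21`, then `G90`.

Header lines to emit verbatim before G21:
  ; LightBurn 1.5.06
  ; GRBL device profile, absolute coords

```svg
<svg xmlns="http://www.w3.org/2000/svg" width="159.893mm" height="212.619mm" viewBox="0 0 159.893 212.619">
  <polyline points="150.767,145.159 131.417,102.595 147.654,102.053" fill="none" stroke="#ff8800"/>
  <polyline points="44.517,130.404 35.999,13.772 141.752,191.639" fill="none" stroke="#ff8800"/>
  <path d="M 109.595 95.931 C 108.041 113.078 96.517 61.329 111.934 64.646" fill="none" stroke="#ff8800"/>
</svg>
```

; LightBurn 1.5.06
; GRBL device profile, absolute coords
G21
G90
G00 X150.767 Y67.460
M4 S950
G1 X131.417 Y110.024 F1063
G1 X147.654 Y110.566
M5
G00 X44.517 Y82.215
M4 S950
G1 X35.999 Y198.847 F1063
G1 X141.752 Y20.980
M5
G00 X109.595 Y116.688
M4 S950
G1 X107.761 Y113.676 F1063
G1 X105.307 Y121.248
G1 X104.003 Y133.455
G1 X105.621 Y144.347
G1 X111.934 Y147.973
M5
G00 X0.000 Y0.000

1 u = 1 mm; y_m = 212.619 − y.

[1] `<polyline>` open polyline, #ff8800→cut S950 F1063: (150.767,67.460) → (131.417,110.024) → (147.654,110.566)

[2] `<polyline>` open polyline, #ff8800→cut S950 F1063: (44.517,82.215) → (35.999,198.847) → (141.752,20.980)

[3] `<path>` cubic bezier, #ff8800→cut S950 F1063: (109.595,116.688) → (107.761,113.676) → (105.307,121.248) → (104.003,133.455) → (105.621,144.347) → (111.934,147.973)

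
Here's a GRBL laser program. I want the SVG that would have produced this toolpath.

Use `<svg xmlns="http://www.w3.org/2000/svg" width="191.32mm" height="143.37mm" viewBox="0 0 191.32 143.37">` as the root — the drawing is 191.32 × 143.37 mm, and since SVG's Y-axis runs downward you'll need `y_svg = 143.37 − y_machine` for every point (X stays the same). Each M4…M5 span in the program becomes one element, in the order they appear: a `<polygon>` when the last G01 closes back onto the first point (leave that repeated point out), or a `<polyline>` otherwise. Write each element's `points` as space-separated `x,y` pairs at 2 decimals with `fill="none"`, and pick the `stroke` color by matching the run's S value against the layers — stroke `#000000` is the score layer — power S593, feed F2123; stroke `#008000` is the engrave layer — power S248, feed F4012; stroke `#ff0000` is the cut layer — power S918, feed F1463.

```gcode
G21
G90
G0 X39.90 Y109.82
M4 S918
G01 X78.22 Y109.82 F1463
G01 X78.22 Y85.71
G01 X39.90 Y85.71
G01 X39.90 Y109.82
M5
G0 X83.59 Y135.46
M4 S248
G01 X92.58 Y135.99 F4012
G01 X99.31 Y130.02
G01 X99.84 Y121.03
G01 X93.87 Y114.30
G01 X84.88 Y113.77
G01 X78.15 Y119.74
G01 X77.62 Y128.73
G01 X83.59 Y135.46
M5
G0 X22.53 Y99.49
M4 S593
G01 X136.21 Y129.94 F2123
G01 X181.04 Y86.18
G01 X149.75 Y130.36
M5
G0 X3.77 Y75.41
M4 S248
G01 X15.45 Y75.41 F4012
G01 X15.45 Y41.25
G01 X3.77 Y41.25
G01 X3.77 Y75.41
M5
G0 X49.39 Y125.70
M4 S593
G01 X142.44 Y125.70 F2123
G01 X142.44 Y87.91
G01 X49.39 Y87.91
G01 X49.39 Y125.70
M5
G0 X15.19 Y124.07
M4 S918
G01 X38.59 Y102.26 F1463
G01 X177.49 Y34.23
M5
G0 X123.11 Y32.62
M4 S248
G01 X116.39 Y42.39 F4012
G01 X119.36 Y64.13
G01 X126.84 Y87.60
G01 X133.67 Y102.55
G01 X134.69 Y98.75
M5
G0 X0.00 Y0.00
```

<svg xmlns="http://www.w3.org/2000/svg" width="191.32mm" height="143.37mm" viewBox="0 0 191.32 143.37">
  <polygon points="39.90,33.55 78.22,33.55 78.22,57.66 39.90,57.66" fill="none" stroke="#ff0000"/>
  <polygon points="83.59,7.91 92.58,7.38 99.31,13.35 99.84,22.34 93.87,29.07 84.88,29.60 78.15,23.63 77.62,14.64" fill="none" stroke="#008000"/>
  <polyline points="22.53,43.88 136.21,13.43 181.04,57.19 149.75,13.01" fill="none" stroke="#000000"/>
  <polygon points="3.77,67.96 15.45,67.96 15.45,102.12 3.77,102.12" fill="none" stroke="#008000"/>
  <polygon points="49.39,17.67 142.44,17.67 142.44,55.46 49.39,55.46" fill="none" stroke="#000000"/>
  <polyline points="15.19,19.30 38.59,41.11 177.49,109.14" fill="none" stroke="#ff0000"/>
  <polyline points="123.11,110.75 116.39,100.98 119.36,79.24 126.84,55.77 133.67,40.82 134.69,44.62" fill="none" stroke="#008000"/>
</svg>

Each laser-on run becomes one SVG element. Flip Y back into SVG space with y_svg = 143.37 − y_machine.

Run 1: the run's S918 means `#ff0000` (cut). The run returns to its start, so emit a `<polygon>` with points (Y-flipped): 39.90,33.55 78.22,33.55 78.22,57.66 39.90,57.66.

Run 2: power S248 maps to stroke `#008000` (engrave). The run returns to its start, so emit a `<polygon>` with points (Y-flipped): 83.59,7.91 92.58,7.38 99.31,13.35 99.84,22.34 93.87,29.07 84.88,29.60 78.15,23.63 77.62,14.64.

Run 3: the run's S593 means `#000000` (score). The run is open, so emit a `<polyline>` with points (Y-flipped): 22.53,43.88 136.21,13.43 181.04,57.19 149.75,13.01.

Run 4: power S248 maps to stroke `#008000` (engrave). The run returns to its start, so emit a `<polygon>` with points (Y-flipped): 3.77,67.96 15.45,67.96 15.45,102.12 3.77,102.12.

Run 5: the run's S593 means `#000000` (score). The run returns to its start, so emit a `<polygon>` with points (Y-flipped): 49.39,17.67 142.44,17.67 142.44,55.46 49.39,55.46.

Run 6: S918 ⇒ cut layer `#ff0000`. The run is open, so emit a `<polyline>` with points (Y-flipped): 15.19,19.30 38.59,41.11 177.49,109.14.

Run 7: the run's S248 means `#008000` (engrave). The run is open, so emit a `<polyline>` with points (Y-flipped): 123.11,110.75 116.39,100.98 119.36,79.24 126.84,55.77 133.67,40.82 134.69,44.62.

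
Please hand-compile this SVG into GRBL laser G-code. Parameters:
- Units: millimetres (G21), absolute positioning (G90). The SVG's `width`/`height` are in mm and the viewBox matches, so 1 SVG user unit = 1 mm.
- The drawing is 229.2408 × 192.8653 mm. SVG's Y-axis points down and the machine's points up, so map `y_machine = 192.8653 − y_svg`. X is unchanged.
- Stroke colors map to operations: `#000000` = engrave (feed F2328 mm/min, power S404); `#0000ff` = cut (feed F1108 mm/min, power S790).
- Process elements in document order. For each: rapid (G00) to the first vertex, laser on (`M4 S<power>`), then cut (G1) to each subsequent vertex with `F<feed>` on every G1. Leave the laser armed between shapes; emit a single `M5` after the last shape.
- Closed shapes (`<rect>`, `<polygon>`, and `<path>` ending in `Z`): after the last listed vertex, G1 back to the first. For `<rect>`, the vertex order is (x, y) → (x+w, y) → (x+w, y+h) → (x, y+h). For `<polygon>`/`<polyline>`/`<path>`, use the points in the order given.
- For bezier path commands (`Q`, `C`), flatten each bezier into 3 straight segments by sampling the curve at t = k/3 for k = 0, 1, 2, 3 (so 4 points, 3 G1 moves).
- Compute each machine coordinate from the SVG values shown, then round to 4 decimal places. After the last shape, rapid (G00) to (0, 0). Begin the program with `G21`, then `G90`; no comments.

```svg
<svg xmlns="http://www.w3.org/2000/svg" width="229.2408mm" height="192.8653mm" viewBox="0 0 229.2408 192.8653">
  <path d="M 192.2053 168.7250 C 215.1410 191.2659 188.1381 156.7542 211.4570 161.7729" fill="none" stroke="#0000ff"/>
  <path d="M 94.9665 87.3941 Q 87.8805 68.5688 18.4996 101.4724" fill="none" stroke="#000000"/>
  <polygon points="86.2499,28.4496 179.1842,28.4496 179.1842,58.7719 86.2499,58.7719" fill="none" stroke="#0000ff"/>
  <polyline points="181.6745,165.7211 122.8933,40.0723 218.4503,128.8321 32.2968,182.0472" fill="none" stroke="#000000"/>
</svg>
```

G21
G90
G00 X192.2053 Y24.1403
M4 S790
G1 X202.2081 Y17.0398 F1108
G1 X201.1987 Y26.5114 F1108
G1 X211.4570 Y31.0924 F1108
G00 X94.9665 Y105.4712
M4 S404
G1 X83.3208 Y112.2737 F2328
G1 X57.8319 Y107.5810 F2328
G1 X18.4996 Y91.3929 F2328
G00 X86.2499 Y164.4157
M4 S790
G1 X179.1842 Y164.4157 F1108
G1 X179.1842 Y134.0934 F1108
G1 X86.2499 Y134.0934 F1108
G1 X86.2499 Y164.4157 F1108
G00 X181.6745 Y27.1442
M4 S404
G1 X122.8933 Y152.7930 F2328
G1 X218.4503 Y64.0332 F2328
G1 X32.2968 Y10.8181 F2328
M5
G00 X0.0000 Y0.0000

Since the viewBox matches the mm dimensions, user units are millimetres directly. The only transform is the Y-flip y_m = 192.8653 − y_svg.

Shape 1 is a cubic bezier drawn with `<path>`. Its stroke #0000ff means cut at S790, F1108. After flipping Y the toolpath is (192.2053,24.1403) → (202.2081,17.0398) → (201.1987,26.5114) → (211.4570,31.0924).

Shape 2 is a quadratic bezier drawn with `<path>`. Its stroke #000000 means engrave at S404, F2328. After flipping Y the toolpath is (94.9665,105.4712) → (83.3208,112.2737) → (57.8319,107.5810) → (18.4996,91.3929).

Shape 3 is a rectangle drawn with `<polygon>`. Its stroke #0000ff means cut at S790, F1108. After flipping Y the toolpath is (86.2499,164.4157) → (179.1842,164.4157) → (179.1842,134.0934) → (86.2499,134.0934) → (86.2499,164.4157), returning to the start.

Shape 4 is a open polyline drawn with `<polyline>`. Its stroke #000000 means engrave at S404, F2328. After flipping Y the toolpath is (181.6745,27.1442) → (122.8933,152.7930) → (218.4503,64.0332) → (32.2968,10.8181).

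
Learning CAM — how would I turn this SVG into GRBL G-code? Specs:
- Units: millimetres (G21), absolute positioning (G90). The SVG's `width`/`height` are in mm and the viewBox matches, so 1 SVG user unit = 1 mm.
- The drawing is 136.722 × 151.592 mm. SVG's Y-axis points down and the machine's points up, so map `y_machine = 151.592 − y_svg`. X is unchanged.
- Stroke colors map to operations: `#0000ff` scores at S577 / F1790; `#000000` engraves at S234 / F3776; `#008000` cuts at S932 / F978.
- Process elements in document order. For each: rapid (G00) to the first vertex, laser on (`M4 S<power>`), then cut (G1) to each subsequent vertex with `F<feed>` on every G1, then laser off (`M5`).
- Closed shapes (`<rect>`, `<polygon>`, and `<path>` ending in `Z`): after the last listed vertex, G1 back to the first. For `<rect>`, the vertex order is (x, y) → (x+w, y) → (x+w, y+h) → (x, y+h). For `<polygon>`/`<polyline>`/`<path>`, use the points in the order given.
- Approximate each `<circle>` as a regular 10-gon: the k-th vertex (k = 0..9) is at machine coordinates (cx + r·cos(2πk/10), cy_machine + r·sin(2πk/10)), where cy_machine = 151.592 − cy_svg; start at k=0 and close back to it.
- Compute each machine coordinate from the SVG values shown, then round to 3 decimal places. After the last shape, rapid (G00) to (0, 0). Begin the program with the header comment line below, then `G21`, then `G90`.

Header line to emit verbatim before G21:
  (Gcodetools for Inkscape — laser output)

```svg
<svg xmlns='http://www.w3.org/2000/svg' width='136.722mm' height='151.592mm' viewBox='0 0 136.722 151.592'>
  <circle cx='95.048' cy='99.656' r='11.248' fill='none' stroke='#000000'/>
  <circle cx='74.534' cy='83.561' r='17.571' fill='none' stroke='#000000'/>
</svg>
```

(Gcodetools for Inkscape — laser output)
G21
G90
G00 X106.296 Y51.936
M4 S234
G1 X104.148 Y58.547 F3776
G1 X98.524 Y62.633 F3776
G1 X91.572 Y62.633 F3776
G1 X85.948 Y58.547 F3776
G1 X83.800 Y51.936 F3776
G1 X85.948 Y45.325 F3776
G1 X91.572 Y41.239 F3776
G1 X98.524 Y41.239 F3776
G1 X104.148 Y45.325 F3776
G1 X106.296 Y51.936 F3776
M5
G00 X92.105 Y68.031
M4 S234
G1 X88.749 Y78.359 F3776
G1 X79.964 Y84.742 F3776
G1 X69.104 Y84.742 F3776
G1 X60.319 Y78.359 F3776
G1 X56.963 Y68.031 F3776
G1 X60.319 Y57.703 F3776
G1 X69.104 Y51.320 F3776
G1 X79.964 Y51.320 F3776
G1 X88.749 Y57.703 F3776
G1 X92.105 Y68.031 F3776
M5
G00 X0.000 Y0.000

Since the viewBox matches the mm dimensions, user units are millimetres directly. The only transform is the Y-flip y_m = 151.592 − y_svg.

Shape 1 is a circle drawn with `<circle>`. Its stroke #000000 means engrave at S234, F3776. After flipping Y the toolpath is (106.296,51.936) → (104.148,58.547) → (98.524,62.633) → (91.572,62.633) → (85.948,58.547) → (83.800,51.936) → (85.948,45.325) → (91.572,41.239) → (98.524,41.239) → (104.148,45.325) → (106.296,51.936), returning to the start.

Shape 2 is a circle drawn with `<circle>`. Its stroke #000000 means engrave at S234, F3776. After flipping Y the toolpath is (92.105,68.031) → (88.749,78.359) → (79.964,84.742) → (69.104,84.742) → (60.319,78.359) → (56.963,68.031) → (60.319,57.703) → (69.104,51.320) → (79.964,51.320) → (88.749,57.703) → (92.105,68.031), returning to the start.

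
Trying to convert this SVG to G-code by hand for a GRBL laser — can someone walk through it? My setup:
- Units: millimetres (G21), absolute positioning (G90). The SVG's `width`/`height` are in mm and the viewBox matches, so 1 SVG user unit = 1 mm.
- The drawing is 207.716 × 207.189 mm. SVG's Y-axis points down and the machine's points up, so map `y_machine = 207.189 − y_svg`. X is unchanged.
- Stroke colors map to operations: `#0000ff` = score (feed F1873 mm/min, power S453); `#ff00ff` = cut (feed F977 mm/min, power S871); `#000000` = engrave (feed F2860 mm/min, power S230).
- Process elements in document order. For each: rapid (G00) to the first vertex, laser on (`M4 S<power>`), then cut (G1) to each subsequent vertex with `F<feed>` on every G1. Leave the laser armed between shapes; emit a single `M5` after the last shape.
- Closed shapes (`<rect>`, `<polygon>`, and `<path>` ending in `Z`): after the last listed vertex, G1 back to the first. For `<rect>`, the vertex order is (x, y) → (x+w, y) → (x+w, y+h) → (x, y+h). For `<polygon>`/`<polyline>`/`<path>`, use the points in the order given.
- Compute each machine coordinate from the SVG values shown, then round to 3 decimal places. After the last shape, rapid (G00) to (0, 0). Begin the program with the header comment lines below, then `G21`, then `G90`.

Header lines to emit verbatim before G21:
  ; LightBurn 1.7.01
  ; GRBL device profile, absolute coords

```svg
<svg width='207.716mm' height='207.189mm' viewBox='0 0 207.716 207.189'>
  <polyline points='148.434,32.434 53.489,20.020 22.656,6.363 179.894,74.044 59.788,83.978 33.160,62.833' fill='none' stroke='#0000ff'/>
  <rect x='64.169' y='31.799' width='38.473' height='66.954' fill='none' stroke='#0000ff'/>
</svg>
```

Since the viewBox matches the mm dimensions, user units are millimetres directly. The only transform is the Y-flip y_m = 207.189 − y_svg.

Shape 1 is a open polyline drawn with `<polyline>`. Its stroke #0000ff means score at S453, F1873. After flipping Y the toolpath is (148.434,174.755) → (53.489,187.169) → (22.656,200.826) → (179.894,133.145) → (59.788,123.211) → (33.160,144.356).

Shape 2 is a rectangle drawn with `<rect>`. Its stroke #0000ff means score at S453, F1873. After flipping Y the toolpath is (64.169,175.390) → (102.642,175.390) → (102.642,108.436) → (64.169,108.436) → (64.169,175.390), returning to the start.

; LightBurn 1.7.01
; GRBL device profile, absolute coords
G21
G90
G00 X148.434 Y174.755
M4 S453
G1 X53.489 Y187.169 F1873
G1 X22.656 Y200.826 F1873
G1 X179.894 Y133.145 F1873
G1 X59.788 Y123.211 F1873
G1 X33.160 Y144.356 F1873
G00 X64.169 Y175.390
M4 S453
G1 X102.642 Y175.390 F1873
G1 X102.642 Y108.436 F1873
G1 X64.169 Y108.436 F1873
G1 X64.169 Y175.390 F1873
M5
G00 X0.000 Y0.000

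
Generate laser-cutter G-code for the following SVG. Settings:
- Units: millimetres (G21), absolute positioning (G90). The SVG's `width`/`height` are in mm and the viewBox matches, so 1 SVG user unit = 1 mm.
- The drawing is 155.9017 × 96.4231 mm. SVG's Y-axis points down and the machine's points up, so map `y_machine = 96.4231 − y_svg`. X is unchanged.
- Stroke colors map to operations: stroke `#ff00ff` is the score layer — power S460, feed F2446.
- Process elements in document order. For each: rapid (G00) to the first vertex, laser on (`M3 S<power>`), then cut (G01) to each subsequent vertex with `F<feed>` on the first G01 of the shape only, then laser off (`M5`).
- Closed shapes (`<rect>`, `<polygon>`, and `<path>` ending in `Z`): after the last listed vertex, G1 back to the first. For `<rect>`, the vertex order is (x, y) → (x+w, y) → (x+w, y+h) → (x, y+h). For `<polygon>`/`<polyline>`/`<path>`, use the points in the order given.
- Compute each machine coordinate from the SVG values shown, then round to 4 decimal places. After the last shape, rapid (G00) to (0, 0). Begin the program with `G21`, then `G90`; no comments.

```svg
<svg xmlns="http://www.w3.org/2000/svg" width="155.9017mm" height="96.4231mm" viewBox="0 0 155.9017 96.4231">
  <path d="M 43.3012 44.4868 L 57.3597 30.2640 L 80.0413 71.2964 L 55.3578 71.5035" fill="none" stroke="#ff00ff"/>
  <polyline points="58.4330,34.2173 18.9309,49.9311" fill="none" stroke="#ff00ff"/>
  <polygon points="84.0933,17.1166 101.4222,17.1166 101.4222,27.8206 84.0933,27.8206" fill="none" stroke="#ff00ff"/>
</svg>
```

G21
G90
G00 X43.3012 Y51.9363
M3 S460
G01 X57.3597 Y66.1591 F2446
G01 X80.0413 Y25.1267
G01 X55.3578 Y24.9196
M5
G00 X58.4330 Y62.2058
M3 S460
G01 X18.9309 Y46.4920 F2446
M5
G00 X84.0933 Y79.3065
M3 S460
G01 X101.4222 Y79.3065 F2446
G01 X101.4222 Y68.6025
G01 X84.0933 Y68.6025
G01 X84.0933 Y79.3065
M5
G00 X0.0000 Y0.0000

Since the viewBox matches the mm dimensions, user units are millimetres directly. The only transform is the Y-flip y_m = 96.4231 − y_svg.

Shape 1 is a open polyline drawn with `<path>`. Its stroke #ff00ff means score at S460, F2446. After flipping Y the toolpath is (43.3012,51.9363) → (57.3597,66.1591) → (80.0413,25.1267) → (55.3578,24.9196).

Shape 2 is a line segment drawn with `<polyline>`. Its stroke #ff00ff means score at S460, F2446. After flipping Y the toolpath is (58.4330,62.2058) → (18.9309,46.4920).

Shape 3 is a rectangle drawn with `<polygon>`. Its stroke #ff00ff means score at S460, F2446. After flipping Y the toolpath is (84.0933,79.3065) → (101.4222,79.3065) → (101.4222,68.6025) → (84.0933,68.6025) → (84.0933,79.3065), returning to the start.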